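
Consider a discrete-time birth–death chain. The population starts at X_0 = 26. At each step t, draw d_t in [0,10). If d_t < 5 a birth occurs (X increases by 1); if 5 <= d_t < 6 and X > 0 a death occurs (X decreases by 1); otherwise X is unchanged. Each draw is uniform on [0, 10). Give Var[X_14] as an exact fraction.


X can drop by at most 1 per step and X_0 = 26 > T = 14, so X_t >= 26 − t >= 12 > 0 for every t <= 14: the floor at 0 (the 'and X > 0' condition) never binds. Hence X_14 = X_0 + Σ_{t<14} Y_t with i.i.d. increments Y_t = y(d_t) ∈ {+1, −1, 0}.
Outcome values over d=0..9: [1, 1, 1, 1, 1, -1, 0, 0, 0, 0]
Σy = 4, Σy² = 6, M = 10
μ = 4/10 = 2/5,  σ² = 6/10 − (2/5)² = 11/25
Independent increments: Var[X_14] = 14·σ² = 14·(11/25) = 154/25

154/25


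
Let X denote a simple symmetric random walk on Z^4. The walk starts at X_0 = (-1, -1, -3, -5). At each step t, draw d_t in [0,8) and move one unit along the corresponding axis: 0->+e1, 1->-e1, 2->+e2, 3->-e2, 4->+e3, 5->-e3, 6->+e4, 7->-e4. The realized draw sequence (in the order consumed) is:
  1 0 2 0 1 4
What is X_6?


(-1, 0, -2, -5)

t=0: X=(-1, -1, -3, -5), d=1 → -e1, X_1=(-2, -1, -3, -5)
t=1: X=(-2, -1, -3, -5), d=0 → +e1, X_2=(-1, -1, -3, -5)
t=2: X=(-1, -1, -3, -5), d=2 → +e2, X_3=(-1, 0, -3, -5)
t=3: X=(-1, 0, -3, -5), d=0 → +e1, X_4=(0, 0, -3, -5)
t=4: X=(0, 0, -3, -5), d=1 → -e1, X_5=(-1, 0, -3, -5)
t=5: X=(-1, 0, -3, -5), d=4 → +e3, X_6=(-1, 0, -2, -5)


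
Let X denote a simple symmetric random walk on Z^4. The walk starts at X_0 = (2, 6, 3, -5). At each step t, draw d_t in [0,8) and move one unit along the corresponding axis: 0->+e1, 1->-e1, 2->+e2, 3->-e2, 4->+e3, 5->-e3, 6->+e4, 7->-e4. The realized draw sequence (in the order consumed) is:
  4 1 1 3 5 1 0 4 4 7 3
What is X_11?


t=0: X=(2, 6, 3, -5), d=4 → +e3, X_1=(2, 6, 4, -5)
t=1: X=(2, 6, 4, -5), d=1 → -e1, X_2=(1, 6, 4, -5)
t=2: X=(1, 6, 4, -5), d=1 → -e1, X_3=(0, 6, 4, -5)
t=3: X=(0, 6, 4, -5), d=3 → -e2, X_4=(0, 5, 4, -5)
t=4: X=(0, 5, 4, -5), d=5 → -e3, X_5=(0, 5, 3, -5)
t=5: X=(0, 5, 3, -5), d=1 → -e1, X_6=(-1, 5, 3, -5)
t=6: X=(-1, 5, 3, -5), d=0 → +e1, X_7=(0, 5, 3, -5)
t=7: X=(0, 5, 3, -5), d=4 → +e3, X_8=(0, 5, 4, -5)
t=8: X=(0, 5, 4, -5), d=4 → +e3, X_9=(0, 5, 5, -5)
t=9: X=(0, 5, 5, -5), d=7 → -e4, X_10=(0, 5, 5, -6)
t=10: X=(0, 5, 5, -6), d=3 → -e2, X_11=(0, 4, 5, -6)

(0, 4, 5, -6)


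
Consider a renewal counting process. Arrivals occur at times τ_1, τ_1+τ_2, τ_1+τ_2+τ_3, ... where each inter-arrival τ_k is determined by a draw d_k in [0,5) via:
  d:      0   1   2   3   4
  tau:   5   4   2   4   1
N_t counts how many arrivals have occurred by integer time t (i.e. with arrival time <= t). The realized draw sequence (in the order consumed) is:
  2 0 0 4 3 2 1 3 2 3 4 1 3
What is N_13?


draw d_1=2: τ_1=2, arrival time A_1=2
draw d_2=0: τ_2=5, arrival time A_2=7
draw d_3=0: τ_3=5, arrival time A_3=12
draw d_4=4: τ_4=1, arrival time A_4=13
draw d_5=3: τ_5=4, arrival time A_5=17
draw d_6=2: τ_6=2, arrival time A_6=19
draw d_7=1: τ_7=4, arrival time A_7=23
draw d_8=3: τ_8=4, arrival time A_8=27
draw d_9=2: τ_9=2, arrival time A_9=29
draw d_10=3: τ_10=4, arrival time A_10=33
draw d_11=4: τ_11=1, arrival time A_11=34
draw d_12=1: τ_12=4, arrival time A_12=38
draw d_13=3: τ_13=4, arrival time A_13=42
N_t over t=0..13: 0:0 1:0 2:1 3:1 4:1 5:1 6:1 7:2 8:2 9:2 10:2 11:2 12:3 13:4

4


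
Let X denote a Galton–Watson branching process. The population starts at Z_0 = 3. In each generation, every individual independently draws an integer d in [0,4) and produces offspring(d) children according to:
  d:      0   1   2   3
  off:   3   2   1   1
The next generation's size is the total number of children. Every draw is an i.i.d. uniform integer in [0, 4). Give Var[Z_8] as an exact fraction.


51629487754845/4294967296

Outcome values over d=0..3: [3, 2, 1, 1]
Σy = 7, Σy² = 15, M = 4
μ = 7/4 = 7/4,  σ² = 15/4 − (7/4)² = 11/16
V_0 = 0, E_0 = 3
V_1 = 11/16·E_0 + (7/4)²·V_0 = 33/16;  E_1 = 21/4
V_2 = 11/16·E_1 + (7/4)²·V_1 = 2541/256;  E_2 = 147/16
V_3 = 11/16·E_2 + (7/4)²·V_2 = 150381/4096;  E_3 = 1029/64
V_4 = 11/16·E_3 + (7/4)²·V_3 = 8093085/65536;  E_4 = 7203/256
V_5 = 11/16·E_4 + (7/4)²·V_4 = 416844813/1048576;  E_5 = 50421/1024
V_6 = 11/16·E_5 + (7/4)²·V_5 = 20993337981/16777216;  E_6 = 352947/4096
V_7 = 11/16·E_6 + (7/4)²·V_6 = 1044575941101/268435456;  E_7 = 2470629/16384
V_8 = 11/16·E_7 + (7/4)²·V_7 = 51629487754845/4294967296;  E_8 = 17294403/65536


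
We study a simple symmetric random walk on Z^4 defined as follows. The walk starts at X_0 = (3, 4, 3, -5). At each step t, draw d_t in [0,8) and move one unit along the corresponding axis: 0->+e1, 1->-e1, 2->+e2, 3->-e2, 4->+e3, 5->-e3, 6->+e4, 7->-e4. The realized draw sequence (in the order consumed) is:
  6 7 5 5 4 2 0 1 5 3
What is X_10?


(3, 4, 1, -5)

t=0: X=(3, 4, 3, -5), d=6 → +e4, X_1=(3, 4, 3, -4)
t=1: X=(3, 4, 3, -4), d=7 → -e4, X_2=(3, 4, 3, -5)
t=2: X=(3, 4, 3, -5), d=5 → -e3, X_3=(3, 4, 2, -5)
t=3: X=(3, 4, 2, -5), d=5 → -e3, X_4=(3, 4, 1, -5)
t=4: X=(3, 4, 1, -5), d=4 → +e3, X_5=(3, 4, 2, -5)
t=5: X=(3, 4, 2, -5), d=2 → +e2, X_6=(3, 5, 2, -5)
t=6: X=(3, 5, 2, -5), d=0 → +e1, X_7=(4, 5, 2, -5)
t=7: X=(4, 5, 2, -5), d=1 → -e1, X_8=(3, 5, 2, -5)
t=8: X=(3, 5, 2, -5), d=5 → -e3, X_9=(3, 5, 1, -5)
t=9: X=(3, 5, 1, -5), d=3 → -e2, X_10=(3, 4, 1, -5)


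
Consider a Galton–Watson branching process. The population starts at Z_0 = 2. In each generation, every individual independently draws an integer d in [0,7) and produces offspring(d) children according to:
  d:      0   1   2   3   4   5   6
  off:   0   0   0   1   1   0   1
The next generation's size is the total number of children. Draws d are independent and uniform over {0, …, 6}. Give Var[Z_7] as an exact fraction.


Outcome values over d=0..6: [0, 0, 0, 1, 1, 0, 1]
Σy = 3, Σy² = 3, M = 7
μ = 3/7 = 3/7,  σ² = 3/7 − (3/7)² = 12/49
V_0 = 0, E_0 = 2
V_1 = 12/49·E_0 + (3/7)²·V_0 = 24/49;  E_1 = 6/7
V_2 = 12/49·E_1 + (3/7)²·V_1 = 720/2401;  E_2 = 18/49
V_3 = 12/49·E_2 + (3/7)²·V_2 = 17064/117649;  E_3 = 54/343
V_4 = 12/49·E_3 + (3/7)²·V_3 = 375840/5764801;  E_4 = 162/2401
V_5 = 12/49·E_4 + (3/7)²·V_4 = 8050104/282475249;  E_5 = 486/16807
V_6 = 12/49·E_5 + (3/7)²·V_5 = 170469360/13841287201;  E_6 = 1458/117649
V_7 = 12/49·E_6 + (3/7)²·V_6 = 3592611144/678223072849;  E_7 = 4374/823543

3592611144/678223072849


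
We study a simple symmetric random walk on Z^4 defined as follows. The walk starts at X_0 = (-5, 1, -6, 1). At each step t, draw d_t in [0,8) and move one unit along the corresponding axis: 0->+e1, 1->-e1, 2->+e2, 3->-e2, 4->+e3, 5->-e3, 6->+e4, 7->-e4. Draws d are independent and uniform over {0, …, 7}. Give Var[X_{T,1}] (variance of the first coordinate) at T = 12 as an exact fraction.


Outcome values over d=0..7: [1, -1, 0, 0, 0, 0, 0, 0]
Σy = 0, Σy² = 2, M = 8
μ = 0/8 = 0,  σ² = 2/8 − (0)² = 1/4
Independent increments: Var[X_12] = 12·σ² = 12·(1/4) = 3

3


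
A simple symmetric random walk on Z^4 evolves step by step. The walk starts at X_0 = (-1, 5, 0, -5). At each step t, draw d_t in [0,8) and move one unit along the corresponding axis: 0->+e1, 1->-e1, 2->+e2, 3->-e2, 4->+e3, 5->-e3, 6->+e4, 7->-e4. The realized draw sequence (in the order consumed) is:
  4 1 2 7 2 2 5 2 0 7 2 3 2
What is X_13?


t=0: X=(-1, 5, 0, -5), d=4 → +e3, X_1=(-1, 5, 1, -5)
t=1: X=(-1, 5, 1, -5), d=1 → -e1, X_2=(-2, 5, 1, -5)
t=2: X=(-2, 5, 1, -5), d=2 → +e2, X_3=(-2, 6, 1, -5)
t=3: X=(-2, 6, 1, -5), d=7 → -e4, X_4=(-2, 6, 1, -6)
t=4: X=(-2, 6, 1, -6), d=2 → +e2, X_5=(-2, 7, 1, -6)
t=5: X=(-2, 7, 1, -6), d=2 → +e2, X_6=(-2, 8, 1, -6)
t=6: X=(-2, 8, 1, -6), d=5 → -e3, X_7=(-2, 8, 0, -6)
t=7: X=(-2, 8, 0, -6), d=2 → +e2, X_8=(-2, 9, 0, -6)
t=8: X=(-2, 9, 0, -6), d=0 → +e1, X_9=(-1, 9, 0, -6)
t=9: X=(-1, 9, 0, -6), d=7 → -e4, X_10=(-1, 9, 0, -7)
t=10: X=(-1, 9, 0, -7), d=2 → +e2, X_11=(-1, 10, 0, -7)
t=11: X=(-1, 10, 0, -7), d=3 → -e2, X_12=(-1, 9, 0, -7)
t=12: X=(-1, 9, 0, -7), d=2 → +e2, X_13=(-1, 10, 0, -7)

(-1, 10, 0, -7)


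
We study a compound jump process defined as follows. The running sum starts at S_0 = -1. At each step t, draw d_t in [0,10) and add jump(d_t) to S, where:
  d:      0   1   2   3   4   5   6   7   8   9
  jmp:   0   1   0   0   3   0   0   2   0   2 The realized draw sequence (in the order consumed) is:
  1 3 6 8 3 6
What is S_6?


t=0: S=-1, d=1, jump=1, S_1=0
t=1: S=0, d=3, jump=0, S_2=0
t=2: S=0, d=6, jump=0, S_3=0
t=3: S=0, d=8, jump=0, S_4=0
t=4: S=0, d=3, jump=0, S_5=0
t=5: S=0, d=6, jump=0, S_6=0

0


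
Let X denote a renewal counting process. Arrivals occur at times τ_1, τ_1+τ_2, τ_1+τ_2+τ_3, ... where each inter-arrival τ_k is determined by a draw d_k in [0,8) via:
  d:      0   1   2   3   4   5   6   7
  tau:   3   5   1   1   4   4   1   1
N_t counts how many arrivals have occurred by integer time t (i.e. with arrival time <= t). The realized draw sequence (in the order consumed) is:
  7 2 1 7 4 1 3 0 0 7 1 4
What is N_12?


5

draw d_1=7: τ_1=1, arrival time A_1=1
draw d_2=2: τ_2=1, arrival time A_2=2
draw d_3=1: τ_3=5, arrival time A_3=7
draw d_4=7: τ_4=1, arrival time A_4=8
draw d_5=4: τ_5=4, arrival time A_5=12
draw d_6=1: τ_6=5, arrival time A_6=17
draw d_7=3: τ_7=1, arrival time A_7=18
draw d_8=0: τ_8=3, arrival time A_8=21
draw d_9=0: τ_9=3, arrival time A_9=24
draw d_10=7: τ_10=1, arrival time A_10=25
draw d_11=1: τ_11=5, arrival time A_11=30
draw d_12=4: τ_12=4, arrival time A_12=34
N_t over t=0..12: 0:0 1:1 2:2 3:2 4:2 5:2 6:2 7:3 8:4 9:4 10:4 11:4 12:5


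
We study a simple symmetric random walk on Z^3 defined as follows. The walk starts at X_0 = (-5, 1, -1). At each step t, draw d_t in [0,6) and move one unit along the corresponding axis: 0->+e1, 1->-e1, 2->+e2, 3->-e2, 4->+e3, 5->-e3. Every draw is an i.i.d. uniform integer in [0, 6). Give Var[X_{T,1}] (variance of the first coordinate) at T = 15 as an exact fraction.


Outcome values over d=0..5: [1, -1, 0, 0, 0, 0]
Σy = 0, Σy² = 2, M = 6
μ = 0/6 = 0,  σ² = 2/6 − (0)² = 1/3
Independent increments: Var[X_15] = 15·σ² = 15·(1/3) = 5

5


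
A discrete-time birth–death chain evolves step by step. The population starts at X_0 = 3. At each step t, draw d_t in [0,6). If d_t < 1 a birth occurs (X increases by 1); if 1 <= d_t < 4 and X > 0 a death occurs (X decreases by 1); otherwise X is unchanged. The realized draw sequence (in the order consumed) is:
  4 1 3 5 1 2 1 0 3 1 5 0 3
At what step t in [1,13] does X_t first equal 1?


t=0: X=3, d=4 → hold, X_1=3
t=1: X=3, d=1 → death, X_2=2
t=2: X=2, d=3 → death, X_3=1
t=3: X=1, d=5 → hold, X_4=1
t=4: X=1, d=1 → death, X_5=0
t=5: X=0, d=2 → hold, X_6=0
t=6: X=0, d=1 → hold, X_7=0
t=7: X=0, d=0 → birth, X_8=1
t=8: X=1, d=3 → death, X_9=0
t=9: X=0, d=1 → hold, X_10=0
t=10: X=0, d=5 → hold, X_11=0
t=11: X=0, d=0 → birth, X_12=1
t=12: X=1, d=3 → death, X_13=0

3


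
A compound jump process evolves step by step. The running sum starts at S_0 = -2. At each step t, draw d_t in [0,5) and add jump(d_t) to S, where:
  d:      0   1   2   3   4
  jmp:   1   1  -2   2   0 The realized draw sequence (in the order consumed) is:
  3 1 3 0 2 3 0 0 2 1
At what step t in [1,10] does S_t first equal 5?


7

t=0: S=-2, d=3, jump=2, S_1=0
t=1: S=0, d=1, jump=1, S_2=1
t=2: S=1, d=3, jump=2, S_3=3
t=3: S=3, d=0, jump=1, S_4=4
t=4: S=4, d=2, jump=-2, S_5=2
t=5: S=2, d=3, jump=2, S_6=4
t=6: S=4, d=0, jump=1, S_7=5
t=7: S=5, d=0, jump=1, S_8=6
t=8: S=6, d=2, jump=-2, S_9=4
t=9: S=4, d=1, jump=1, S_10=5


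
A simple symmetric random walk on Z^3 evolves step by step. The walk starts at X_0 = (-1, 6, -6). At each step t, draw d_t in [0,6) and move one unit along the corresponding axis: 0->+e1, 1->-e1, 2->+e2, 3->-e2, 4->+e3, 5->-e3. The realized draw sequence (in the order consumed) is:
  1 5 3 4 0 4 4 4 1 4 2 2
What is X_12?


(-2, 7, -2)

t=0: X=(-1, 6, -6), d=1 → -e1, X_1=(-2, 6, -6)
t=1: X=(-2, 6, -6), d=5 → -e3, X_2=(-2, 6, -7)
t=2: X=(-2, 6, -7), d=3 → -e2, X_3=(-2, 5, -7)
t=3: X=(-2, 5, -7), d=4 → +e3, X_4=(-2, 5, -6)
t=4: X=(-2, 5, -6), d=0 → +e1, X_5=(-1, 5, -6)
t=5: X=(-1, 5, -6), d=4 → +e3, X_6=(-1, 5, -5)
t=6: X=(-1, 5, -5), d=4 → +e3, X_7=(-1, 5, -4)
t=7: X=(-1, 5, -4), d=4 → +e3, X_8=(-1, 5, -3)
t=8: X=(-1, 5, -3), d=1 → -e1, X_9=(-2, 5, -3)
t=9: X=(-2, 5, -3), d=4 → +e3, X_10=(-2, 5, -2)
t=10: X=(-2, 5, -2), d=2 → +e2, X_11=(-2, 6, -2)
t=11: X=(-2, 6, -2), d=2 → +e2, X_12=(-2, 7, -2)


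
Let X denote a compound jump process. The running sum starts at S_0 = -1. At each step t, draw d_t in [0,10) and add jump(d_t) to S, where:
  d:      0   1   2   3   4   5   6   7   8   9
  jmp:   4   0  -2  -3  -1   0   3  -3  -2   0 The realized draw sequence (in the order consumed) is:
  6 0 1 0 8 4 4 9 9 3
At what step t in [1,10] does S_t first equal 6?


t=0: S=-1, d=6, jump=3, S_1=2
t=1: S=2, d=0, jump=4, S_2=6
t=2: S=6, d=1, jump=0, S_3=6
t=3: S=6, d=0, jump=4, S_4=10
t=4: S=10, d=8, jump=-2, S_5=8
t=5: S=8, d=4, jump=-1, S_6=7
t=6: S=7, d=4, jump=-1, S_7=6
t=7: S=6, d=9, jump=0, S_8=6
t=8: S=6, d=9, jump=0, S_9=6
t=9: S=6, d=3, jump=-3, S_10=3

2


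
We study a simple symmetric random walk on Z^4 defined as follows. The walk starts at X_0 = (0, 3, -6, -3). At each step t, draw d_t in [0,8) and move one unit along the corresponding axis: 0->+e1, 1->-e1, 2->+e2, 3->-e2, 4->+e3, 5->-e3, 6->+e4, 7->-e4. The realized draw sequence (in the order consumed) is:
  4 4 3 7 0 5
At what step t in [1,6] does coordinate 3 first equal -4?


2

t=0: X=(0, 3, -6, -3), d=4 → +e3, X_1=(0, 3, -5, -3)
t=1: X=(0, 3, -5, -3), d=4 → +e3, X_2=(0, 3, -4, -3)
t=2: X=(0, 3, -4, -3), d=3 → -e2, X_3=(0, 2, -4, -3)
t=3: X=(0, 2, -4, -3), d=7 → -e4, X_4=(0, 2, -4, -4)
t=4: X=(0, 2, -4, -4), d=0 → +e1, X_5=(1, 2, -4, -4)
t=5: X=(1, 2, -4, -4), d=5 → -e3, X_6=(1, 2, -5, -4)


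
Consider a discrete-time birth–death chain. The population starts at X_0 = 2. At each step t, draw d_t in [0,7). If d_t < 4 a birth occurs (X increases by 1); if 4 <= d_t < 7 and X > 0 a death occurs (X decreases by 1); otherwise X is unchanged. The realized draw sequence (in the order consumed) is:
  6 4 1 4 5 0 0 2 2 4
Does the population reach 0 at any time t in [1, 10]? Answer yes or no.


t=0: X=2, d=6 → death, X_1=1
t=1: X=1, d=4 → death, X_2=0
t=2: X=0, d=1 → birth, X_3=1
t=3: X=1, d=4 → death, X_4=0
t=4: X=0, d=5 → hold, X_5=0
t=5: X=0, d=0 → birth, X_6=1
t=6: X=1, d=0 → birth, X_7=2
t=7: X=2, d=2 → birth, X_8=3
t=8: X=3, d=2 → birth, X_9=4
t=9: X=4, d=4 → death, X_10=3

yes


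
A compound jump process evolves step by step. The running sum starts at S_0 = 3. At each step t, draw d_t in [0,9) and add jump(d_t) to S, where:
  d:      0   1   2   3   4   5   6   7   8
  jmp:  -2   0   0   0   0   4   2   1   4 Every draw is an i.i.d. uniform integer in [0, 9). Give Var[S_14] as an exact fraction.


448/9

Outcome values over d=0..8: [-2, 0, 0, 0, 0, 4, 2, 1, 4]
Σy = 9, Σy² = 41, M = 9
μ = 9/9 = 1,  σ² = 41/9 − (1)² = 32/9
Independent increments: Var[S_14] = 14·σ² = 14·(32/9) = 448/9


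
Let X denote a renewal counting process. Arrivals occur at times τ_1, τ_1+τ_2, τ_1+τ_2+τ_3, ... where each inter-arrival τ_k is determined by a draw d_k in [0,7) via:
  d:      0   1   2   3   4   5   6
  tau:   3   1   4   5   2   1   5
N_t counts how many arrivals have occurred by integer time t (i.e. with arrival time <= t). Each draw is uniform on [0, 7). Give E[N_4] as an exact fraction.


Inter-arrival values over d=0..6: [3, 1, 4, 5, 2, 1, 5]
Each d has probability 1/7, so the pmf of τ is: f(1) = 2/7, f(2) = 1/7, f(3) = 1/7, f(4) = 1/7, f(5) = 2/7
Renewal equation for m(n) = E[N_n]: condition on τ_1 = k (if k <= n, one arrival plus a fresh copy on the remaining n−k steps): m(n) = F(n) + Σ_{k<=n} f(k)·m(n−k), where F(n) = P(τ <= n) and m(0) = 0
m(1) = F(1) = 2/7
m(2) = F(2) + f(1)·m(1) = 3/7 + 2/7·2/7 = 25/49
m(3) = F(3) + f(1)·m(2) + f(2)·m(1) = 4/7 + 2/7·25/49 + 1/7·2/7 = 260/343
m(4) = F(4) + f(1)·m(3) + f(2)·m(2) + f(3)·m(1) = 5/7 + 2/7·260/343 + 1/7·25/49 + 1/7·2/7 = 2508/2401
E[N_4] = m(4) = 2508/2401

2508/2401


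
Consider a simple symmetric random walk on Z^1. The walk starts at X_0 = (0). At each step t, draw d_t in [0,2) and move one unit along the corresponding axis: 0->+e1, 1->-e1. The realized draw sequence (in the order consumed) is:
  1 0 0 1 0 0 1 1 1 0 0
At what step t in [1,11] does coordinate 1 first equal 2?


6

t=0: X=(0), d=1 → -e1, X_1=(-1)
t=1: X=(-1), d=0 → +e1, X_2=(0)
t=2: X=(0), d=0 → +e1, X_3=(1)
t=3: X=(1), d=1 → -e1, X_4=(0)
t=4: X=(0), d=0 → +e1, X_5=(1)
t=5: X=(1), d=0 → +e1, X_6=(2)
t=6: X=(2), d=1 → -e1, X_7=(1)
t=7: X=(1), d=1 → -e1, X_8=(0)
t=8: X=(0), d=1 → -e1, X_9=(-1)
t=9: X=(-1), d=0 → +e1, X_10=(0)
t=10: X=(0), d=0 → +e1, X_11=(1)


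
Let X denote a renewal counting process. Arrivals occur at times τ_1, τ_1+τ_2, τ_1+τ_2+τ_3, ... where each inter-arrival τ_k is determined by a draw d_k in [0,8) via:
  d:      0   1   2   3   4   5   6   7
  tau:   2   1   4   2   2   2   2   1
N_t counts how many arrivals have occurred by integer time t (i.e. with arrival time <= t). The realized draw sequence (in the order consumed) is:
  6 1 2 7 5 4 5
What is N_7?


3

draw d_1=6: τ_1=2, arrival time A_1=2
draw d_2=1: τ_2=1, arrival time A_2=3
draw d_3=2: τ_3=4, arrival time A_3=7
draw d_4=7: τ_4=1, arrival time A_4=8
draw d_5=5: τ_5=2, arrival time A_5=10
draw d_6=4: τ_6=2, arrival time A_6=12
draw d_7=5: τ_7=2, arrival time A_7=14
N_t over t=0..7: 0:0 1:0 2:1 3:2 4:2 5:2 6:2 7:3


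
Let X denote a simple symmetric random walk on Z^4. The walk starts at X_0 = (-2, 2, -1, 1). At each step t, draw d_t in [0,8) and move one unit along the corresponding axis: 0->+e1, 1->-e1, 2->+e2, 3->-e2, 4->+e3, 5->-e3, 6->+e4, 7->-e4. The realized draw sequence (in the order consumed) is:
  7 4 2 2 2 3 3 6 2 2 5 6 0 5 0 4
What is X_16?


(0, 5, -1, 2)

t=0: X=(-2, 2, -1, 1), d=7 → -e4, X_1=(-2, 2, -1, 0)
t=1: X=(-2, 2, -1, 0), d=4 → +e3, X_2=(-2, 2, 0, 0)
t=2: X=(-2, 2, 0, 0), d=2 → +e2, X_3=(-2, 3, 0, 0)
t=3: X=(-2, 3, 0, 0), d=2 → +e2, X_4=(-2, 4, 0, 0)
t=4: X=(-2, 4, 0, 0), d=2 → +e2, X_5=(-2, 5, 0, 0)
t=5: X=(-2, 5, 0, 0), d=3 → -e2, X_6=(-2, 4, 0, 0)
t=6: X=(-2, 4, 0, 0), d=3 → -e2, X_7=(-2, 3, 0, 0)
t=7: X=(-2, 3, 0, 0), d=6 → +e4, X_8=(-2, 3, 0, 1)
t=8: X=(-2, 3, 0, 1), d=2 → +e2, X_9=(-2, 4, 0, 1)
t=9: X=(-2, 4, 0, 1), d=2 → +e2, X_10=(-2, 5, 0, 1)
t=10: X=(-2, 5, 0, 1), d=5 → -e3, X_11=(-2, 5, -1, 1)
t=11: X=(-2, 5, -1, 1), d=6 → +e4, X_12=(-2, 5, -1, 2)
t=12: X=(-2, 5, -1, 2), d=0 → +e1, X_13=(-1, 5, -1, 2)
t=13: X=(-1, 5, -1, 2), d=5 → -e3, X_14=(-1, 5, -2, 2)
t=14: X=(-1, 5, -2, 2), d=0 → +e1, X_15=(0, 5, -2, 2)
t=15: X=(0, 5, -2, 2), d=4 → +e3, X_16=(0, 5, -1, 2)


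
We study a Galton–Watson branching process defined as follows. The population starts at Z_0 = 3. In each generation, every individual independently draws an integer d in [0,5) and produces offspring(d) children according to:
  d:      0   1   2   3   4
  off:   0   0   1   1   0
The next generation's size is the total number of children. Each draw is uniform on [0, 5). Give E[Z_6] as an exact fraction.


192/15625

Outcome values over d=0..4: [0, 0, 1, 1, 0]
Σy = 2, Σy² = 2, M = 5
μ = 2/5 = 2/5,  σ² = 2/5 − (2/5)² = 6/25
E[Z_0] = 3
E[Z_1] = 2/5·E[Z_0] = 6/5
E[Z_2] = 2/5·E[Z_1] = 12/25
E[Z_3] = 2/5·E[Z_2] = 24/125
E[Z_4] = 2/5·E[Z_3] = 48/625
E[Z_5] = 2/5·E[Z_4] = 96/3125
E[Z_6] = 2/5·E[Z_5] = 192/15625


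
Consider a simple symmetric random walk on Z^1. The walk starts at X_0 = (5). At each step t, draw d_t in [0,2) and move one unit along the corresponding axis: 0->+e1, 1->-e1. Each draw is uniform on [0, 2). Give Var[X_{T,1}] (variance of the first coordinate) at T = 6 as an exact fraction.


6

Outcome values over d=0..1: [1, -1]
Σy = 0, Σy² = 2, M = 2
μ = 0/2 = 0,  σ² = 2/2 − (0)² = 1
Independent increments: Var[X_6] = 6·σ² = 6·(1) = 6


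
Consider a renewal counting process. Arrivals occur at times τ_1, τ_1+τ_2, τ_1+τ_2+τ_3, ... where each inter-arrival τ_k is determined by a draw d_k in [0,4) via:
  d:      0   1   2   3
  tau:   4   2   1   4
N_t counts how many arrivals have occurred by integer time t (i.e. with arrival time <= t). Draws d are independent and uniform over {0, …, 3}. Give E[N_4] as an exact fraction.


337/256

Inter-arrival values over d=0..3: [4, 2, 1, 4]
Each d has probability 1/4, so the pmf of τ is: f(1) = 1/4, f(2) = 1/4, f(4) = 1/2
Renewal equation for m(n) = E[N_n]: condition on τ_1 = k (if k <= n, one arrival plus a fresh copy on the remaining n−k steps): m(n) = F(n) + Σ_{k<=n} f(k)·m(n−k), where F(n) = P(τ <= n) and m(0) = 0
m(1) = F(1) = 1/4
m(2) = F(2) + f(1)·m(1) = 1/2 + 1/4·1/4 = 9/16
m(3) = F(3) + f(1)·m(2) + f(2)·m(1) = 1/2 + 1/4·9/16 + 1/4·1/4 = 45/64
m(4) = F(4) + f(1)·m(3) + f(2)·m(2) = 1 + 1/4·45/64 + 1/4·9/16 = 337/256
E[N_4] = m(4) = 337/256


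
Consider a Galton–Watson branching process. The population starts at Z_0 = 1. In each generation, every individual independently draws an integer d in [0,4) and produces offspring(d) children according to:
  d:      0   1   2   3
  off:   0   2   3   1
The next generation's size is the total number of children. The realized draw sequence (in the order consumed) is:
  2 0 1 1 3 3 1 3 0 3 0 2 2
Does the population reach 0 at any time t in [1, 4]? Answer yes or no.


gen 0: Z_0=1, draws=[2], offspring=[3], Z_1=3
gen 1: Z_1=3, draws=[0, 1, 1], offspring=[0, 2, 2], Z_2=4
gen 2: Z_2=4, draws=[3, 3, 1, 3], offspring=[1, 1, 2, 1], Z_3=5
gen 3: Z_3=5, draws=[0, 3, 0, 2, 2], offspring=[0, 1, 0, 3, 3], Z_4=7

no


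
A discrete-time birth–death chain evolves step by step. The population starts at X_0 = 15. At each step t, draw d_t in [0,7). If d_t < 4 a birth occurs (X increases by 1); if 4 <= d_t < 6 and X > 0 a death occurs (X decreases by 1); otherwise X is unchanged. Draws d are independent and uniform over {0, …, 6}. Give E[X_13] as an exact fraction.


131/7

X can drop by at most 1 per step and X_0 = 15 > T = 13, so X_t >= 15 − t >= 2 > 0 for every t <= 13: the floor at 0 (the 'and X > 0' condition) never binds. Hence X_13 = X_0 + Σ_{t<13} Y_t with i.i.d. increments Y_t = y(d_t) ∈ {+1, −1, 0}.
Outcome values over d=0..6: [1, 1, 1, 1, -1, -1, 0]
Σy = 2, Σy² = 6, M = 7
μ = 2/7 = 2/7,  σ² = 6/7 − (2/7)² = 38/49
E[X_13] = 15 + 13·(2/7) = 131/7


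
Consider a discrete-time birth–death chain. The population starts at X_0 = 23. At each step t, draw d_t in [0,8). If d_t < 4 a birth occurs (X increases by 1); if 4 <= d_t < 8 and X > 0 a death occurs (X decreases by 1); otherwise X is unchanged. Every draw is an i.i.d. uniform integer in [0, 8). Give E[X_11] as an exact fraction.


X can drop by at most 1 per step and X_0 = 23 > T = 11, so X_t >= 23 − t >= 12 > 0 for every t <= 11: the floor at 0 (the 'and X > 0' condition) never binds. Hence X_11 = X_0 + Σ_{t<11} Y_t with i.i.d. increments Y_t = y(d_t) ∈ {+1, −1, 0}.
Outcome values over d=0..7: [1, 1, 1, 1, -1, -1, -1, -1]
Σy = 0, Σy² = 8, M = 8
μ = 0/8 = 0,  σ² = 8/8 − (0)² = 1
E[X_11] = 23 + 11·(0) = 23

23


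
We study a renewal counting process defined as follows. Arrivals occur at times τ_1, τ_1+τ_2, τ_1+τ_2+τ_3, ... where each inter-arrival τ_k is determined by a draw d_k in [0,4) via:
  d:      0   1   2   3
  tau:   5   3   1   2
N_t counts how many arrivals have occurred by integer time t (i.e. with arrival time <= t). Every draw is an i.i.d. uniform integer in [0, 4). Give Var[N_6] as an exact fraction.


13163311/16777216

Inter-arrival values over d=0..3: [5, 3, 1, 2]
Each d has probability 1/4, so the pmf of τ is: f(1) = 1/4, f(2) = 1/4, f(3) = 1/4, f(5) = 1/4
Let p_n(j) = P(N_n = j), with p_0 = [1]. Condition on τ_1: p_n(0) = P(τ > n), and for j >= 1, p_n(j) = Σ_{k<=n} f(k)·p_{n−k}(j−1)
p_1 = [3/4, 1/4]  (j = 0..1)
p_2 = [1/2, 7/16, 1/16]  (j = 0..2)
p_3 = [1/4, 9/16, 11/64, 1/64]  (j = 0..3)
p_4 = [1/4, 3/8, 5/16, 15/256, 1/256]  (j = 0..4)
p_5 = [0, 1/2, 11/32, 35/256, 19/1024, 1/1024]  (j = 0..5)
p_6 = [0, 5/16, 27/64, 53/256, 27/512, 23/4096, 1/4096]  (j = 0..6)
E[N_6] = Σ j·p_6(j) = 8265/4096;  E[N_6²] = Σ j²·p_6(j) = 19891/4096
Var[N_6] = 19891/4096 − (8265/4096)² = 13163311/16777216


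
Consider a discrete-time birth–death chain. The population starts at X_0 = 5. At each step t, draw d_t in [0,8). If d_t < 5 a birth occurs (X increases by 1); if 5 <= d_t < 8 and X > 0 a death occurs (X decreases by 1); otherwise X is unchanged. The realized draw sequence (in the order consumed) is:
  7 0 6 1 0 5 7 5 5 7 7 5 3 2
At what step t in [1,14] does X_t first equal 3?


8

t=0: X=5, d=7 → death, X_1=4
t=1: X=4, d=0 → birth, X_2=5
t=2: X=5, d=6 → death, X_3=4
t=3: X=4, d=1 → birth, X_4=5
t=4: X=5, d=0 → birth, X_5=6
t=5: X=6, d=5 → death, X_6=5
t=6: X=5, d=7 → death, X_7=4
t=7: X=4, d=5 → death, X_8=3
t=8: X=3, d=5 → death, X_9=2
t=9: X=2, d=7 → death, X_10=1
t=10: X=1, d=7 → death, X_11=0
t=11: X=0, d=5 → hold, X_12=0
t=12: X=0, d=3 → birth, X_13=1
t=13: X=1, d=2 → birth, X_14=2


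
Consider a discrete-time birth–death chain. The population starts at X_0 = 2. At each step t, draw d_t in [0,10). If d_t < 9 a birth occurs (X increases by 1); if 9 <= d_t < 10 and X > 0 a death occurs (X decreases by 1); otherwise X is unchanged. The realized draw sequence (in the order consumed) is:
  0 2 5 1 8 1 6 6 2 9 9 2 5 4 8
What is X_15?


t=0: X=2, d=0 → birth, X_1=3
t=1: X=3, d=2 → birth, X_2=4
t=2: X=4, d=5 → birth, X_3=5
t=3: X=5, d=1 → birth, X_4=6
t=4: X=6, d=8 → birth, X_5=7
t=5: X=7, d=1 → birth, X_6=8
t=6: X=8, d=6 → birth, X_7=9
t=7: X=9, d=6 → birth, X_8=10
t=8: X=10, d=2 → birth, X_9=11
t=9: X=11, d=9 → death, X_10=10
t=10: X=10, d=9 → death, X_11=9
t=11: X=9, d=2 → birth, X_12=10
t=12: X=10, d=5 → birth, X_13=11
t=13: X=11, d=4 → birth, X_14=12
t=14: X=12, d=8 → birth, X_15=13

13


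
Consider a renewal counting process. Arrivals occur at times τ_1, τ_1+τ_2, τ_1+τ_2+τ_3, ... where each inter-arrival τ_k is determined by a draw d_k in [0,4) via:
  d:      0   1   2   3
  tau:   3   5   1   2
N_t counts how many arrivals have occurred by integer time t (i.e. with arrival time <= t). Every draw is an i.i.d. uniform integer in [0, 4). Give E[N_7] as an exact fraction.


Inter-arrival values over d=0..3: [3, 5, 1, 2]
Each d has probability 1/4, so the pmf of τ is: f(1) = 1/4, f(2) = 1/4, f(3) = 1/4, f(5) = 1/4
Renewal equation for m(n) = E[N_n]: condition on τ_1 = k (if k <= n, one arrival plus a fresh copy on the remaining n−k steps): m(n) = F(n) + Σ_{k<=n} f(k)·m(n−k), where F(n) = P(τ <= n) and m(0) = 0
m(1) = F(1) = 1/4
m(2) = F(2) + f(1)·m(1) = 1/2 + 1/4·1/4 = 9/16
m(3) = F(3) + f(1)·m(2) + f(2)·m(1) = 3/4 + 1/4·9/16 + 1/4·1/4 = 61/64
m(4) = F(4) + f(1)·m(3) + f(2)·m(2) + f(3)·m(1) = 3/4 + 1/4·61/64 + 1/4·9/16 + 1/4·1/4 = 305/256
m(5) = F(5) + f(1)·m(4) + f(2)·m(3) + f(3)·m(2) = 1 + 1/4·305/256 + 1/4·61/64 + 1/4·9/16 = 1717/1024
m(6) = F(6) + f(1)·m(5) + f(2)·m(4) + f(3)·m(3) + f(5)·m(1) = 1 + 1/4·1717/1024 + 1/4·305/256 + 1/4·61/64 + 1/4·1/4 = 8265/4096
m(7) = F(7) + f(1)·m(6) + f(2)·m(5) + f(3)·m(4) + f(5)·m(2) = 1 + 1/4·8265/4096 + 1/4·1717/1024 + 1/4·305/256 + 1/4·9/16 = 38701/16384
E[N_7] = m(7) = 38701/16384

38701/16384


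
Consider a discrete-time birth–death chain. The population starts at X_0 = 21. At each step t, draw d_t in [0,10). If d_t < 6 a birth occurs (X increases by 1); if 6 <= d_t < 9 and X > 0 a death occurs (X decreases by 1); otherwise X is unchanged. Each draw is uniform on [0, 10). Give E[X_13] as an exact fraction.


249/10

X can drop by at most 1 per step and X_0 = 21 > T = 13, so X_t >= 21 − t >= 8 > 0 for every t <= 13: the floor at 0 (the 'and X > 0' condition) never binds. Hence X_13 = X_0 + Σ_{t<13} Y_t with i.i.d. increments Y_t = y(d_t) ∈ {+1, −1, 0}.
Outcome values over d=0..9: [1, 1, 1, 1, 1, 1, -1, -1, -1, 0]
Σy = 3, Σy² = 9, M = 10
μ = 3/10 = 3/10,  σ² = 9/10 − (3/10)² = 81/100
E[X_13] = 21 + 13·(3/10) = 249/10


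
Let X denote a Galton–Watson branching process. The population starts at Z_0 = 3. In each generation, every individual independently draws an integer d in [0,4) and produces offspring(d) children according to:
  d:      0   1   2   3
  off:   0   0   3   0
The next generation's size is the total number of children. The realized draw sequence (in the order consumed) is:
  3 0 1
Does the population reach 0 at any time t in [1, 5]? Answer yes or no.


gen 0: Z_0=3, draws=[3, 0, 1], offspring=[0, 0, 0], Z_1=0
gen 1: Z_1=0, draws=[], offspring=[], Z_2=0
gen 2: Z_2=0, draws=[], offspring=[], Z_3=0
gen 3: Z_3=0, draws=[], offspring=[], Z_4=0
gen 4: Z_4=0, draws=[], offspring=[], Z_5=0

yes


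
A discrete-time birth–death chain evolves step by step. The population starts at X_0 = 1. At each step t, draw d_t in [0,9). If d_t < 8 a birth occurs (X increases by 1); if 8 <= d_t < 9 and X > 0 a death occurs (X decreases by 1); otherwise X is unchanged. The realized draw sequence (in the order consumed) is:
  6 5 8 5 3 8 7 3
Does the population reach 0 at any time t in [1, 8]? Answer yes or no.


no

t=0: X=1, d=6 → birth, X_1=2
t=1: X=2, d=5 → birth, X_2=3
t=2: X=3, d=8 → death, X_3=2
t=3: X=2, d=5 → birth, X_4=3
t=4: X=3, d=3 → birth, X_5=4
t=5: X=4, d=8 → death, X_6=3
t=6: X=3, d=7 → birth, X_7=4
t=7: X=4, d=3 → birth, X_8=5


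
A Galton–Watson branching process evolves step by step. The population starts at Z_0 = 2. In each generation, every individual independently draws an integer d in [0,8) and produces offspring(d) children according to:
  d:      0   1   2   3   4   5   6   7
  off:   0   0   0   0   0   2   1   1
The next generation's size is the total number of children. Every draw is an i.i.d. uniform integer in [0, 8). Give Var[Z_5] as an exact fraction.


31/256

Outcome values over d=0..7: [0, 0, 0, 0, 0, 2, 1, 1]
Σy = 4, Σy² = 6, M = 8
μ = 4/8 = 1/2,  σ² = 6/8 − (1/2)² = 1/2
V_0 = 0, E_0 = 2
V_1 = 1/2·E_0 + (1/2)²·V_0 = 1;  E_1 = 1
V_2 = 1/2·E_1 + (1/2)²·V_1 = 3/4;  E_2 = 1/2
V_3 = 1/2·E_2 + (1/2)²·V_2 = 7/16;  E_3 = 1/4
V_4 = 1/2·E_3 + (1/2)²·V_3 = 15/64;  E_4 = 1/8
V_5 = 1/2·E_4 + (1/2)²·V_4 = 31/256;  E_5 = 1/16


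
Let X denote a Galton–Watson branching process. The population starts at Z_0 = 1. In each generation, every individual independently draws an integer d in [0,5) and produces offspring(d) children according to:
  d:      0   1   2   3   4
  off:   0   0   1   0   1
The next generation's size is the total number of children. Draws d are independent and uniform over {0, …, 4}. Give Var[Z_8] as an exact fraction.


99934464/152587890625

Outcome values over d=0..4: [0, 0, 1, 0, 1]
Σy = 2, Σy² = 2, M = 5
μ = 2/5 = 2/5,  σ² = 2/5 − (2/5)² = 6/25
V_0 = 0, E_0 = 1
V_1 = 6/25·E_0 + (2/5)²·V_0 = 6/25;  E_1 = 2/5
V_2 = 6/25·E_1 + (2/5)²·V_1 = 84/625;  E_2 = 4/25
V_3 = 6/25·E_2 + (2/5)²·V_2 = 936/15625;  E_3 = 8/125
V_4 = 6/25·E_3 + (2/5)²·V_3 = 9744/390625;  E_4 = 16/625
V_5 = 6/25·E_4 + (2/5)²·V_4 = 98976/9765625;  E_5 = 32/3125
V_6 = 6/25·E_5 + (2/5)²·V_5 = 995904/244140625;  E_6 = 64/15625
V_7 = 6/25·E_6 + (2/5)²·V_6 = 9983616/6103515625;  E_7 = 128/78125
V_8 = 6/25·E_7 + (2/5)²·V_7 = 99934464/152587890625;  E_8 = 256/390625


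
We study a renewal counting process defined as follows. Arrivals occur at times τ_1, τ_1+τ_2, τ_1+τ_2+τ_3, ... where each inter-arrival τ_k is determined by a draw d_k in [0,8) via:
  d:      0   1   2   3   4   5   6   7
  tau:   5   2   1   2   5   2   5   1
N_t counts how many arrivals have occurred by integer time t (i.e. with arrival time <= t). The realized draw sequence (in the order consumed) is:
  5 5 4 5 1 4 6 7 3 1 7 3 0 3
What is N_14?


draw d_1=5: τ_1=2, arrival time A_1=2
draw d_2=5: τ_2=2, arrival time A_2=4
draw d_3=4: τ_3=5, arrival time A_3=9
draw d_4=5: τ_4=2, arrival time A_4=11
draw d_5=1: τ_5=2, arrival time A_5=13
draw d_6=4: τ_6=5, arrival time A_6=18
draw d_7=6: τ_7=5, arrival time A_7=23
draw d_8=7: τ_8=1, arrival time A_8=24
draw d_9=3: τ_9=2, arrival time A_9=26
draw d_10=1: τ_10=2, arrival time A_10=28
draw d_11=7: τ_11=1, arrival time A_11=29
draw d_12=3: τ_12=2, arrival time A_12=31
draw d_13=0: τ_13=5, arrival time A_13=36
draw d_14=3: τ_14=2, arrival time A_14=38
N_t over t=0..14: 0:0 1:0 2:1 3:1 4:2 5:2 6:2 7:2 8:2 9:3 10:3 11:4 12:4 13:5 14:5

5


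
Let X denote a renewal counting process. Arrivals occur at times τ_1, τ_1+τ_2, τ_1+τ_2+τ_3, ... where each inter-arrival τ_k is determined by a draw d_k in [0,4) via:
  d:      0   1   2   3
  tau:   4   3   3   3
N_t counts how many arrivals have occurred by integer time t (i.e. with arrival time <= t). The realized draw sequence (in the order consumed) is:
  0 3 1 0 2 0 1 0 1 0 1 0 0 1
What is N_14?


draw d_1=0: τ_1=4, arrival time A_1=4
draw d_2=3: τ_2=3, arrival time A_2=7
draw d_3=1: τ_3=3, arrival time A_3=10
draw d_4=0: τ_4=4, arrival time A_4=14
draw d_5=2: τ_5=3, arrival time A_5=17
draw d_6=0: τ_6=4, arrival time A_6=21
draw d_7=1: τ_7=3, arrival time A_7=24
draw d_8=0: τ_8=4, arrival time A_8=28
draw d_9=1: τ_9=3, arrival time A_9=31
draw d_10=0: τ_10=4, arrival time A_10=35
draw d_11=1: τ_11=3, arrival time A_11=38
draw d_12=0: τ_12=4, arrival time A_12=42
draw d_13=0: τ_13=4, arrival time A_13=46
draw d_14=1: τ_14=3, arrival time A_14=49
N_t over t=0..14: 0:0 1:0 2:0 3:0 4:1 5:1 6:1 7:2 8:2 9:2 10:3 11:3 12:3 13:3 14:4

4


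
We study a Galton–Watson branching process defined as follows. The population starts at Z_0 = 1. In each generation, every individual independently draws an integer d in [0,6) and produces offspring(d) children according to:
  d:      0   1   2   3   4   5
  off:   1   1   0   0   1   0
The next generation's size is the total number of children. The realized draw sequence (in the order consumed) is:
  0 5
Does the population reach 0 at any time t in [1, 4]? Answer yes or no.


yes

gen 0: Z_0=1, draws=[0], offspring=[1], Z_1=1
gen 1: Z_1=1, draws=[5], offspring=[0], Z_2=0
gen 2: Z_2=0, draws=[], offspring=[], Z_3=0
gen 3: Z_3=0, draws=[], offspring=[], Z_4=0


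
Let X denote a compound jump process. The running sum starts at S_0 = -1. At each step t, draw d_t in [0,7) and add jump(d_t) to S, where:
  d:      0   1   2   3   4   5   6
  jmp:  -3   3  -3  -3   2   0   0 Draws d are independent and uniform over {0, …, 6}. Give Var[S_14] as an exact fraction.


Outcome values over d=0..6: [-3, 3, -3, -3, 2, 0, 0]
Σy = -4, Σy² = 40, M = 7
μ = -4/7 = -4/7,  σ² = 40/7 − (-4/7)² = 264/49
Independent increments: Var[S_14] = 14·σ² = 14·(264/49) = 528/7

528/7


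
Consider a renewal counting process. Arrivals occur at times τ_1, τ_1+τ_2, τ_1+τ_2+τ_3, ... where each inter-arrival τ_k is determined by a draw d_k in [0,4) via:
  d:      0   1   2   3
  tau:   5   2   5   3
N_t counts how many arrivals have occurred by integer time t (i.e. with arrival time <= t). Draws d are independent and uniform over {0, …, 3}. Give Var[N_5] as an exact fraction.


39/256

Inter-arrival values over d=0..3: [5, 2, 5, 3]
Each d has probability 1/4, so the pmf of τ is: f(2) = 1/4, f(3) = 1/4, f(5) = 1/2
Let p_n(j) = P(N_n = j), with p_0 = [1]. Condition on τ_1: p_n(0) = P(τ > n), and for j >= 1, p_n(j) = Σ_{k<=n} f(k)·p_{n−k}(j−1)
p_1 = [1]  (j = 0)
p_2 = [3/4, 1/4]  (j = 0..1)
p_3 = [1/2, 1/2]  (j = 0..1)
p_4 = [1/2, 7/16, 1/16]  (j = 0..2)
p_5 = [0, 13/16, 3/16]  (j = 0..2)
E[N_5] = Σ j·p_5(j) = 19/16;  E[N_5²] = Σ j²·p_5(j) = 25/16
Var[N_5] = 25/16 − (19/16)² = 39/256


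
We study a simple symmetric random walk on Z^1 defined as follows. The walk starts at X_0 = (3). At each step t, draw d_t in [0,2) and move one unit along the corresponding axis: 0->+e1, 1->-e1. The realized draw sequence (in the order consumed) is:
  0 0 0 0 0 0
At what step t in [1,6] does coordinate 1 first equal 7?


4

t=0: X=(3), d=0 → +e1, X_1=(4)
t=1: X=(4), d=0 → +e1, X_2=(5)
t=2: X=(5), d=0 → +e1, X_3=(6)
t=3: X=(6), d=0 → +e1, X_4=(7)
t=4: X=(7), d=0 → +e1, X_5=(8)
t=5: X=(8), d=0 → +e1, X_6=(9)


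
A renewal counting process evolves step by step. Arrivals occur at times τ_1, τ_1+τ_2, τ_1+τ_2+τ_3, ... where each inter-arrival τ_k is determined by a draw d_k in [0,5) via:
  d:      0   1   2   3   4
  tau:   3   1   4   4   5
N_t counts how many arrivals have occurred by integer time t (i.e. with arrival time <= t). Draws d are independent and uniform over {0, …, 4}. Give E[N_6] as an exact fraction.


23256/15625

Inter-arrival values over d=0..4: [3, 1, 4, 4, 5]
Each d has probability 1/5, so the pmf of τ is: f(1) = 1/5, f(3) = 1/5, f(4) = 2/5, f(5) = 1/5
Renewal equation for m(n) = E[N_n]: condition on τ_1 = k (if k <= n, one arrival plus a fresh copy on the remaining n−k steps): m(n) = F(n) + Σ_{k<=n} f(k)·m(n−k), where F(n) = P(τ <= n) and m(0) = 0
m(1) = F(1) = 1/5
m(2) = F(2) + f(1)·m(1) = 1/5 + 1/5·1/5 = 6/25
m(3) = F(3) + f(1)·m(2) = 2/5 + 1/5·6/25 = 56/125
m(4) = F(4) + f(1)·m(3) + f(3)·m(1) = 4/5 + 1/5·56/125 + 1/5·1/5 = 581/625
m(5) = F(5) + f(1)·m(4) + f(3)·m(2) + f(4)·m(1) = 1 + 1/5·581/625 + 1/5·6/25 + 2/5·1/5 = 4106/3125
m(6) = F(6) + f(1)·m(5) + f(3)·m(3) + f(4)·m(2) + f(5)·m(1) = 1 + 1/5·4106/3125 + 1/5·56/125 + 2/5·6/25 + 1/5·1/5 = 23256/15625
E[N_6] = m(6) = 23256/15625


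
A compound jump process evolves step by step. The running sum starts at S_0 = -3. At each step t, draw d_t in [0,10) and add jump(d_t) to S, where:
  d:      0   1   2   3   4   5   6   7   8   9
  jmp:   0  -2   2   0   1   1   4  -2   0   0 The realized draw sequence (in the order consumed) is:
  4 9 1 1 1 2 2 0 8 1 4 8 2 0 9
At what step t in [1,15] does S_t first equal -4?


3

t=0: S=-3, d=4, jump=1, S_1=-2
t=1: S=-2, d=9, jump=0, S_2=-2
t=2: S=-2, d=1, jump=-2, S_3=-4
t=3: S=-4, d=1, jump=-2, S_4=-6
t=4: S=-6, d=1, jump=-2, S_5=-8
t=5: S=-8, d=2, jump=2, S_6=-6
t=6: S=-6, d=2, jump=2, S_7=-4
t=7: S=-4, d=0, jump=0, S_8=-4
t=8: S=-4, d=8, jump=0, S_9=-4
t=9: S=-4, d=1, jump=-2, S_10=-6
t=10: S=-6, d=4, jump=1, S_11=-5
t=11: S=-5, d=8, jump=0, S_12=-5
t=12: S=-5, d=2, jump=2, S_13=-3
t=13: S=-3, d=0, jump=0, S_14=-3
t=14: S=-3, d=9, jump=0, S_15=-3


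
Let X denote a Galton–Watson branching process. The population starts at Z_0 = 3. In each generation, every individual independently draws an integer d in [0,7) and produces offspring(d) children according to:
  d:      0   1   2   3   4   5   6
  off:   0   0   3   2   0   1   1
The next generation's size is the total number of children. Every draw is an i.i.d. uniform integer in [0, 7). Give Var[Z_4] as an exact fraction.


Outcome values over d=0..6: [0, 0, 3, 2, 0, 1, 1]
Σy = 7, Σy² = 15, M = 7
μ = 7/7 = 1,  σ² = 15/7 − (1)² = 8/7
V_0 = 0, E_0 = 3
V_1 = 8/7·E_0 + (1)²·V_0 = 24/7;  E_1 = 3
V_2 = 8/7·E_1 + (1)²·V_1 = 48/7;  E_2 = 3
V_3 = 8/7·E_2 + (1)²·V_2 = 72/7;  E_3 = 3
V_4 = 8/7·E_3 + (1)²·V_3 = 96/7;  E_4 = 3

96/7


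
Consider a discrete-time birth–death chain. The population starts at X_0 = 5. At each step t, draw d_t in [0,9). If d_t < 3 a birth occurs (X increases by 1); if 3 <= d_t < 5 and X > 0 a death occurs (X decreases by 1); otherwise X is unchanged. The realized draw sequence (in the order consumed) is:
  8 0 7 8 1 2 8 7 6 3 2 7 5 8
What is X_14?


8

t=0: X=5, d=8 → hold, X_1=5
t=1: X=5, d=0 → birth, X_2=6
t=2: X=6, d=7 → hold, X_3=6
t=3: X=6, d=8 → hold, X_4=6
t=4: X=6, d=1 → birth, X_5=7
t=5: X=7, d=2 → birth, X_6=8
t=6: X=8, d=8 → hold, X_7=8
t=7: X=8, d=7 → hold, X_8=8
t=8: X=8, d=6 → hold, X_9=8
t=9: X=8, d=3 → death, X_10=7
t=10: X=7, d=2 → birth, X_11=8
t=11: X=8, d=7 → hold, X_12=8
t=12: X=8, d=5 → hold, X_13=8
t=13: X=8, d=8 → hold, X_14=8


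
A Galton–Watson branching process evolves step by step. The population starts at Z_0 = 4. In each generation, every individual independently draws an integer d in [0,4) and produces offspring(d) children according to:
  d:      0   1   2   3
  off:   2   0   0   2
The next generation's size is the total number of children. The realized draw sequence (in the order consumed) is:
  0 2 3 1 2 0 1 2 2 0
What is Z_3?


2

gen 0: Z_0=4, draws=[0, 2, 3, 1], offspring=[2, 0, 2, 0], Z_1=4
gen 1: Z_1=4, draws=[2, 0, 1, 2], offspring=[0, 2, 0, 0], Z_2=2
gen 2: Z_2=2, draws=[2, 0], offspring=[0, 2], Z_3=2
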